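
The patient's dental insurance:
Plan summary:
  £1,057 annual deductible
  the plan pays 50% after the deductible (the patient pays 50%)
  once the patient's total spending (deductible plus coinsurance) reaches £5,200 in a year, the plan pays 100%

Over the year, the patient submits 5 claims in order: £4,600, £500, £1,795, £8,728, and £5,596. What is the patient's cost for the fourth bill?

£1,224

Bill 1, £4,600: £1,057 to deductible, leaving £3,543; 50% of £3,543 = £1,771.50. Cost to patient: £2,828.50. OOP to date £2,828.50.
Bill 2, £500: 50% coinsurance on £500 = £250. Cost to patient: £250. OOP to date £3,078.50.
Bill 3, £1,795: 50% coinsurance on £1,795 = £897.50. Patient owes £897.50 (running OOP £3,976).
Bill 4, £8,728: 50% coinsurance on £8,728 = £4,364. OOP would hit £8,340 > £5,200, so the cap limits the patient to £5,200 − £3,976 = £1,224.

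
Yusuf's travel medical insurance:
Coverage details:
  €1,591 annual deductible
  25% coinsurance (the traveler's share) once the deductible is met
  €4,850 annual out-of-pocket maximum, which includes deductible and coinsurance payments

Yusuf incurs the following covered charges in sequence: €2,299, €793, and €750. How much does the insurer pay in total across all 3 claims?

#1 (€2,299): deductible takes €1,591, €708 remains; traveler's 25% is €177. Traveler pays €1,768; OOP now €1,768. Insurer: €2,299 − €1,768 = €531.
#2 (€793): deductible met; 25% of €793 = €198.25. Traveler owes €198.25 (running OOP €1,966.25). Insurer: €793 − €198.25 = €594.75.
#3 (€750): deductible already satisfied, so traveler's share is 25% × €750 = €187.50. Traveler pays €187.50; OOP now €2,153.75. Insurer: €750 − €187.50 = €562.50.
Insurer total: €531 + €594.75 + €562.50 = €1,688.25.

€1,688.25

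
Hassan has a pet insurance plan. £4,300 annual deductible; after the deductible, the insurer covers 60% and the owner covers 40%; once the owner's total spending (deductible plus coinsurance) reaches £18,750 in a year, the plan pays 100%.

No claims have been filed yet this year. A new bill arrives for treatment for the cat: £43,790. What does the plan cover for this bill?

The full £4,300 deductible is still open; £4,300 of this bill applies to it.
The remaining £39,490 (= £43,790 − £4,300) moves to coinsurance.
Owner's 40% share of £39,490 is £15,796.
That puts the owner's cost at £4,300 + £15,796 = £20,096 before any cap.
Year-to-date out-of-pocket would reach £0 + £20,096 = £20,096, above the £18,750 maximum, so the owner pays only £18,750 − £0 = £18,750.
The plan picks up £43,790 − £18,750 = £25,040.

£25,040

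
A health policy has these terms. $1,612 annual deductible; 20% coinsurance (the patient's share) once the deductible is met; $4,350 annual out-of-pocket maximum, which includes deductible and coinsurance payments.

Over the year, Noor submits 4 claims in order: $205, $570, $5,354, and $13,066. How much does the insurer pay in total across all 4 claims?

$14,845

#1 ($205): all of it applies to the deductible. Patient pays $205; OOP now $205. Plan pays $205 − $205 = $0.
#2 ($570): fully absorbed by the deductible. Patient owes $570 (running OOP $775). Insurer: $570 − $570 = $0.
#3 ($5,354): $837 finishes the deductible; $4,517 goes to coinsurance; 20% of $4,517 = $903.40. Patient pays $1,740.40; OOP now $2,515.40. Plan pays $5,354 − $1,740.40 = $3,613.60.
#4 ($13,066): deductible already satisfied, so patient's share is 20% × $13,066 = $2,613.20. Adding that to $2,515.40 gives $5,128.60, past the $4,350 cap; patient pays only $4,350 − $2,515.40 = $1,834.60. Insurer: $13,066 − $1,834.60 = $11,231.40.
Insurer total = bills − patient's total = $19,195 − $4,350 = $14,845.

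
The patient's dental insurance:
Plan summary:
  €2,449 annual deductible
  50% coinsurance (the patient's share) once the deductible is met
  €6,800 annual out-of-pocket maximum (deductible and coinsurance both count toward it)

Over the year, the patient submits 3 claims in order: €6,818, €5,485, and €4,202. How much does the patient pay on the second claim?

€2,166.50

Claim 1 (€6,818): €2,449 finishes the deductible; €4,369 goes to coinsurance; 50% of €4,369 = €2,184.50. Patient owes €4,633.50 (running OOP €4,633.50).
Claim 2 (€5,485): deductible already satisfied, so patient's share is 50% × €5,485 = €2,742.50. OOP would hit €7,376 > €6,800, so the cap limits the patient to €6,800 − €4,633.50 = €2,166.50.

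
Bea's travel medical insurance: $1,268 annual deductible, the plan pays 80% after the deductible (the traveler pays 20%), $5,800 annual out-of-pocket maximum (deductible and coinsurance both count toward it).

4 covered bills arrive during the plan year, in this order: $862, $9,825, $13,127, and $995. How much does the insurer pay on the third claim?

Bill 1, $862: fully absorbed by the deductible. Traveler pays $862; OOP now $862. Plan pays $862 − $862 = $0.
Bill 2, $9,825: $406 to deductible, leaving $9,419; 20% of $9,419 = $1,883.80. Traveler pays $2,289.80; OOP now $3,151.80. Insurer: $9,825 − $2,289.80 = $7,535.20.
Bill 3, $13,127: deductible already satisfied, so traveler's share is 20% × $13,127 = $2,625.40. Traveler pays $2,625.40; OOP now $5,777.20. Insurer: $13,127 − $2,625.40 = $10,501.60.

$10,501.60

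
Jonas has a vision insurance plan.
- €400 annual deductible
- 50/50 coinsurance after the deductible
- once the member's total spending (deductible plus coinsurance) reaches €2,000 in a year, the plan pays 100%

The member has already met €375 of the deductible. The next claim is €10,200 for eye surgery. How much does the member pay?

€1,625

€375 of the €400 deductible is already met, leaving €25.
That leaves €10,200 − €25 = €10,175 for coinsurance.
50% of €10,175 = €5,087.50 falls to the member.
So the member owes €25 + €5,087.50 = €5,112.50 before any cap.
That would bring total out-of-pocket to €5,487.50, past the €2,000 cap. The member is capped at €2,000 − €375 = €1,625 on this claim.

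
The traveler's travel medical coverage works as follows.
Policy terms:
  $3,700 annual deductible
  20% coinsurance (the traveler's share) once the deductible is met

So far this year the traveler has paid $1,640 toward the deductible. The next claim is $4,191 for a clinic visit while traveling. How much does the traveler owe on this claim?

$2,486.20

Remaining deductible: $3,700 − $1,640 = $2,060.
The remaining $2,131 (= $4,191 − $2,060) moves to coinsurance.
Coinsurance: $2,131 × 20% = $426.20.
Traveler responsibility: $2,060 + $426.20 = $2,486.20.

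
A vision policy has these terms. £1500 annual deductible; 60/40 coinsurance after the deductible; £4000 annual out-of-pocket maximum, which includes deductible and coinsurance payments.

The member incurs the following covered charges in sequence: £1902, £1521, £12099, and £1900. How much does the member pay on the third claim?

Claim 1 (£1902): deductible takes £1500, £402 remains; coinsurance £402 × 40% = £160.80. Member pays £1660.80; OOP now £1660.80.
Claim 2 (£1521): deductible already satisfied, so member's share is 40% × £1521 = £608.40. Member pays £608.40; OOP now £2269.20.
Claim 3 (£12099): 40% coinsurance on £12099 = £4839.60. OOP would hit £7108.80 > £4000, so the cap limits the member to £4000 − £2269.20 = £1730.80.

£1730.80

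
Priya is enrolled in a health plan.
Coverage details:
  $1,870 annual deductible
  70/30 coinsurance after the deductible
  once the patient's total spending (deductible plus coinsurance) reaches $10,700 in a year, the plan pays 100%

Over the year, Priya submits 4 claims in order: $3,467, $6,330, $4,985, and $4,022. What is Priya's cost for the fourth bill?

$1,206.60

Bill 1, $3,467: deductible takes $1,870, $1,597 remains; coinsurance $1,597 × 30% = $479.10. Patient owes $2,349.10 (running OOP $2,349.10).
Bill 2, $6,330: 30% coinsurance on $6,330 = $1,899. Patient owes $1,899 (running OOP $4,248.10).
Bill 3, $4,985: 30% coinsurance on $4,985 = $1,495.50. Cost to patient: $1,495.50. OOP to date $5,743.60.
Bill 4, $4,022: 30% coinsurance on $4,022 = $1,206.60. Patient pays $1,206.60; OOP now $6,950.20.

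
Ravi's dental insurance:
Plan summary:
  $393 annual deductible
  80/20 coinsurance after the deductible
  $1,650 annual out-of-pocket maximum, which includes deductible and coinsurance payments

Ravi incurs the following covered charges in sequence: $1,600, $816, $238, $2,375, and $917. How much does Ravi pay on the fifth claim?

Bill 1, $1,600: $393 to deductible, leaving $1,207; 20% of $1,207 = $241.40. Cost to patient: $634.40. OOP to date $634.40.
Bill 2, $816: 20% coinsurance on $816 = $163.20. Cost to patient: $163.20. OOP to date $797.60.
Bill 3, $238: deductible already satisfied, so patient's share is 20% × $238 = $47.60. Patient owes $47.60 (running OOP $845.20).
Bill 4, $2,375: deductible already satisfied, so patient's share is 20% × $2,375 = $475. Cost to patient: $475. OOP to date $1,320.20.
Bill 5, $917: 20% coinsurance on $917 = $183.40. Cost to patient: $183.40. OOP to date $1,503.60.

$183.40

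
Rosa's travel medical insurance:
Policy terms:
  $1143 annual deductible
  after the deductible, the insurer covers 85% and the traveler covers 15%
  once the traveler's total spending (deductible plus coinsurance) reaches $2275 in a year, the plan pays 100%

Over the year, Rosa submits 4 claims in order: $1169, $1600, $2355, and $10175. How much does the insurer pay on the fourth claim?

$9640.15

#1 ($1169): $1143 finishes the deductible; $26 goes to coinsurance; coinsurance $26 × 15% = $3.90. Traveler pays $1146.90; OOP now $1146.90. Plan pays $1169 − $1146.90 = $22.10.
#2 ($1600): deductible already satisfied, so traveler's share is 15% × $1600 = $240. Traveler pays $240; OOP now $1386.90. Insurer: $1600 − $240 = $1360.
#3 ($2355): 15% coinsurance on $2355 = $353.25. Traveler owes $353.25 (running OOP $1740.15). Plan pays $2355 − $353.25 = $2001.75.
#4 ($10175): deductible met; 15% of $10175 = $1526.25. That would push OOP to $3266.40, over the $2275 cap, so traveler pays $2275 − $1740.15 = $534.85. Insurer: $10175 − $534.85 = $9640.15.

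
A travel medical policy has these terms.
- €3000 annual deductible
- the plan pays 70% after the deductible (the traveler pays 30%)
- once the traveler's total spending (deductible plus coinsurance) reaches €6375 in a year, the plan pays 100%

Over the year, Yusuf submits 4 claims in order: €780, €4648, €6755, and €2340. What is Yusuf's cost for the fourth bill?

€620.10

Claim 1 — €780: all of it applies to the deductible. Traveler owes €780 (running OOP €780).
Claim 2 — €4648: €2220 to deductible, leaving €2428; traveler's 30% is €728.40. Traveler pays €2948.40; OOP now €3728.40.
Claim 3 — €6755: 30% coinsurance on €6755 = €2026.50. Cost to traveler: €2026.50. OOP to date €5754.90.
Claim 4 — €2340: deductible already satisfied, so traveler's share is 30% × €2340 = €702. OOP would hit €6456.90 > €6375, so the cap limits the traveler to €6375 − €5754.90 = €620.10.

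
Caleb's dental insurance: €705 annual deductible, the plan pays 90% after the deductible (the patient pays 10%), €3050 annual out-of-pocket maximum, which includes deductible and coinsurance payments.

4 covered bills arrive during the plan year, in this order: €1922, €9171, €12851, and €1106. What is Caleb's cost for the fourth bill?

#1 (€1922): deductible takes €705, €1217 remains; 10% of €1217 = €121.70. Patient owes €826.70 (running OOP €826.70).
#2 (€9171): 10% coinsurance on €9171 = €917.10. Patient owes €917.10 (running OOP €1743.80).
#3 (€12851): 10% coinsurance on €12851 = €1285.10. Patient pays €1285.10; OOP now €3028.90.
#4 (€1106): deductible already satisfied, so patient's share is 10% × €1106 = €110.60. That would push OOP to €3139.50, over the €3050 cap, so patient pays €3050 − €3028.90 = €21.10.

€21.10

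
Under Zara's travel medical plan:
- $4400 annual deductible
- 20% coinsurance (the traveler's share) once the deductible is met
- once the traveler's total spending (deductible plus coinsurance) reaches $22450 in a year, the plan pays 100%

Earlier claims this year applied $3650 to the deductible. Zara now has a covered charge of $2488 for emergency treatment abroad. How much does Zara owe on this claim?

$1097.60

$3650 of the $4400 deductible is already met, leaving $750.
After the $750 deductible portion, $2488 − $750 = $1738 is subject to coinsurance.
20% of $1738 = $347.60 falls to the traveler.
Traveler responsibility before any cap: $750 + $347.60 = $1097.60.
Year-to-date out-of-pocket becomes $3650 + $1097.60 = $4747.60, still under the $22450 maximum, so no cap applies.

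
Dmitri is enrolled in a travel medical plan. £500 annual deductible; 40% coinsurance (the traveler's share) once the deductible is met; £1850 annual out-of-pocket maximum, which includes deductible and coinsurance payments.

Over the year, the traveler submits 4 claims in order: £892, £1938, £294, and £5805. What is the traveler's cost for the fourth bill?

#1 (£892): £500 to deductible, leaving £392; coinsurance £392 × 40% = £156.80. Cost to traveler: £656.80. OOP to date £656.80.
#2 (£1938): deductible already satisfied, so traveler's share is 40% × £1938 = £775.20. Cost to traveler: £775.20. OOP to date £1432.
#3 (£294): deductible met; 40% of £294 = £117.60. Cost to traveler: £117.60. OOP to date £1549.60.
#4 (£5805): 40% coinsurance on £5805 = £2322. That would push OOP to £3871.60, over the £1850 cap, so traveler pays £1850 − £1549.60 = £300.40.

£300.40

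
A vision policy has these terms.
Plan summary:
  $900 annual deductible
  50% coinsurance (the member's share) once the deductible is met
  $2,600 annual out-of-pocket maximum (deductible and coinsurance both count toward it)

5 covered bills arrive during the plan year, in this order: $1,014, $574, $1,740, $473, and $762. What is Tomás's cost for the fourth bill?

#1 ($1,014): $900 finishes the deductible; $114 goes to coinsurance; 50% of $114 = $57. Cost to member: $957. OOP to date $957.
#2 ($574): deductible met; 50% of $574 = $287. Member owes $287 (running OOP $1,244).
#3 ($1,740): deductible already satisfied, so member's share is 50% × $1,740 = $870. Member owes $870 (running OOP $2,114).
#4 ($473): deductible met; 50% of $473 = $236.50. Cost to member: $236.50. OOP to date $2,350.50.

$236.50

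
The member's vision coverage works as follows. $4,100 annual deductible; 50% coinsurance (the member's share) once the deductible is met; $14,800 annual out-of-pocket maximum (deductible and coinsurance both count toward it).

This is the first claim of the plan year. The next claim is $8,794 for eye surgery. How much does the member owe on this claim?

$6,447

Deductible not yet touched, so the first $4,100 of the bill goes to the deductible.
After the $4,100 deductible portion, $8,794 − $4,100 = $4,694 is subject to coinsurance.
Member's 50% share of $4,694 is $2,347.
So the member owes $4,100 + $2,347 = $6,447 before any cap.
Year-to-date out-of-pocket becomes $0 + $6,447 = $6,447, still under the $14,800 maximum, so no cap applies.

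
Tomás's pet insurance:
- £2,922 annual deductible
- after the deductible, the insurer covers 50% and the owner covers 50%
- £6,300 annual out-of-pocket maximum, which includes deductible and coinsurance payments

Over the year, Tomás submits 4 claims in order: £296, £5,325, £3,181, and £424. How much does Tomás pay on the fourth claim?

Claim 1 — £296: fully absorbed by the deductible. Cost to owner: £296. OOP to date £296.
Claim 2 — £5,325: £2,626 finishes the deductible; £2,699 goes to coinsurance; owner's 50% is £1,349.50. Owner owes £3,975.50 (running OOP £4,271.50).
Claim 3 — £3,181: deductible met; 50% of £3,181 = £1,590.50. Owner owes £1,590.50 (running OOP £5,862).
Claim 4 — £424: deductible already satisfied, so owner's share is 50% × £424 = £212. Owner owes £212 (running OOP £6,074).

£212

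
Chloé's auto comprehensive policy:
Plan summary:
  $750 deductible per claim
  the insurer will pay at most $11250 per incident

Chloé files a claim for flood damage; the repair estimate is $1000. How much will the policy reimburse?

After the deductible, $1000 − $750 = $250 remains.
$250 ≤ $11250, so the limit doesn't bind; insurer pays $250.

$250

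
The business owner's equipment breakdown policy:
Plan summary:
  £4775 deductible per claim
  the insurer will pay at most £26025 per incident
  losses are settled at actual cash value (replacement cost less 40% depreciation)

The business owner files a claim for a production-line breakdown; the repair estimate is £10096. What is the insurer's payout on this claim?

£1282.60

At 40% depreciation, ACV = £10096 − £4038.40 = £6057.60.
After the deductible, £6057.60 − £4775 = £1282.60 remains.
That's under the £26025 cap, so the insurer reimburses the full £1282.60.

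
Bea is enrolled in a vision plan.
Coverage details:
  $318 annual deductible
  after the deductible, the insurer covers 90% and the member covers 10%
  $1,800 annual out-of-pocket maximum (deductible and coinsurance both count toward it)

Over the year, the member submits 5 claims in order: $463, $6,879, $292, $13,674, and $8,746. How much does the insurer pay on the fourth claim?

$12,923.60

Claim 1 ($463): deductible takes $318, $145 remains; 10% of $145 = $14.50. Member pays $332.50; OOP now $332.50. Plan pays $463 − $332.50 = $130.50.
Claim 2 ($6,879): deductible already satisfied, so member's share is 10% × $6,879 = $687.90. Member pays $687.90; OOP now $1,020.40. Plan pays $6,879 − $687.90 = $6,191.10.
Claim 3 ($292): deductible met; 10% of $292 = $29.20. Cost to member: $29.20. OOP to date $1,049.60. Insurer: $292 − $29.20 = $262.80.
Claim 4 ($13,674): deductible already satisfied, so member's share is 10% × $13,674 = $1,367.40. Adding that to $1,049.60 gives $2,417, past the $1,800 cap; member pays only $1,800 − $1,049.60 = $750.40. Plan pays $13,674 − $750.40 = $12,923.60.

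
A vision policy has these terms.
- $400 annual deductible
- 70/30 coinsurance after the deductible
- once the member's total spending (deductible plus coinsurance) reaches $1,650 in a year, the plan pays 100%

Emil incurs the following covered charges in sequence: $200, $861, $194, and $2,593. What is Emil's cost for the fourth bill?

$777.90

Claim 1 — $200: all of it applies to the deductible. Member pays $200; OOP now $200.
Claim 2 — $861: $200 to deductible, leaving $661; coinsurance $661 × 30% = $198.30. Member owes $398.30 (running OOP $598.30).
Claim 3 — $194: 30% coinsurance on $194 = $58.20. Cost to member: $58.20. OOP to date $656.50.
Claim 4 — $2,593: deductible already satisfied, so member's share is 30% × $2,593 = $777.90. Member owes $777.90 (running OOP $1,434.40).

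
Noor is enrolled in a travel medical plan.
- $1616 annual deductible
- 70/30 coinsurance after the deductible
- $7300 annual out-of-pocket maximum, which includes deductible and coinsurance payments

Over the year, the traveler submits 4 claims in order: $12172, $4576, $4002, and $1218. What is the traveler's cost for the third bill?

$1144.40

Claim 1 ($12172): $1616 finishes the deductible; $10556 goes to coinsurance; traveler's 30% is $3166.80. Traveler pays $4782.80; OOP now $4782.80.
Claim 2 ($4576): 30% coinsurance on $4576 = $1372.80. Traveler pays $1372.80; OOP now $6155.60.
Claim 3 ($4002): 30% coinsurance on $4002 = $1200.60. Adding that to $6155.60 gives $7356.20, past the $7300 cap; traveler pays only $7300 − $6155.60 = $1144.40.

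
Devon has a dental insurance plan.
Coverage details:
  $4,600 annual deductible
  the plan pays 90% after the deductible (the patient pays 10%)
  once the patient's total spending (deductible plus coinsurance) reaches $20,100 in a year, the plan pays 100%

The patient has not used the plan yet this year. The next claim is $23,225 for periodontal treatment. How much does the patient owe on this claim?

$6,462.50

Nothing has been paid toward the $4,600 deductible, so the first $4,600 of this charge is applied there.
The remaining $18,625 (= $23,225 − $4,600) moves to coinsurance.
Patient's 10% share of $18,625 is $1,862.50.
That puts the patient's cost at $4,600 + $1,862.50 = $6,462.50 before any cap.
Cumulative spending $0 + $6,462.50 = $6,462.50 stays under the $20,100 maximum.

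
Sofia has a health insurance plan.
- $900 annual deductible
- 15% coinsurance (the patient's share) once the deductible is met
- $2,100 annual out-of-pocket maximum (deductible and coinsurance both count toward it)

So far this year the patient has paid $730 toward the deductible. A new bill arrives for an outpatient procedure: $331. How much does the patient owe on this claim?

$730 of the $900 deductible is already met, leaving $170.
The remaining $161 (= $331 − $170) moves to coinsurance.
Patient's 15% share of $161 is $24.15.
That puts the patient's cost at $170 + $24.15 = $194.15 before any cap.
Total out-of-pocket so far would be $730 + $194.15 = $924.15, below the $2,100 cap — no reduction.

$194.15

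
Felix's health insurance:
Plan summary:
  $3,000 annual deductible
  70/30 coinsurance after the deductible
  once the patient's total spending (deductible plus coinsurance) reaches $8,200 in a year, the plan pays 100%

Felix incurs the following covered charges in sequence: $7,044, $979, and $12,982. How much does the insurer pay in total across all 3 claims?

#1 ($7,044): $3,000 to deductible, leaving $4,044; 30% of $4,044 = $1,213.20. Patient owes $4,213.20 (running OOP $4,213.20). Plan pays $7,044 − $4,213.20 = $2,830.80.
#2 ($979): deductible met; 30% of $979 = $293.70. Patient owes $293.70 (running OOP $4,506.90). Insurer: $979 − $293.70 = $685.30.
#3 ($12,982): 30% coinsurance on $12,982 = $3,894.60. OOP would hit $8,401.50 > $8,200, so the cap limits the patient to $8,200 − $4,506.90 = $3,693.10. Plan pays $12,982 − $3,693.10 = $9,288.90.
Insurer total = bills − patient's total = $21,005 − $8,200 = $12,805.

$12,805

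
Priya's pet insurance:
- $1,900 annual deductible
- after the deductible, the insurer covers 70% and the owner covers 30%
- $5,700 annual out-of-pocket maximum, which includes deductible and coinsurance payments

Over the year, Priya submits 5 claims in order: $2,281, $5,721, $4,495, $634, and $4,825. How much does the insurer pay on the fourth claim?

$443.80

Bill 1, $2,281: $1,900 finishes the deductible; $381 goes to coinsurance; 30% of $381 = $114.30. Owner owes $2,014.30 (running OOP $2,014.30). Insurer: $2,281 − $2,014.30 = $266.70.
Bill 2, $5,721: 30% coinsurance on $5,721 = $1,716.30. Owner pays $1,716.30; OOP now $3,730.60. Plan pays $5,721 − $1,716.30 = $4,004.70.
Bill 3, $4,495: deductible already satisfied, so owner's share is 30% × $4,495 = $1,348.50. Cost to owner: $1,348.50. OOP to date $5,079.10. Plan pays $4,495 − $1,348.50 = $3,146.50.
Bill 4, $634: 30% coinsurance on $634 = $190.20. Owner pays $190.20; OOP now $5,269.30. Insurer: $634 − $190.20 = $443.80.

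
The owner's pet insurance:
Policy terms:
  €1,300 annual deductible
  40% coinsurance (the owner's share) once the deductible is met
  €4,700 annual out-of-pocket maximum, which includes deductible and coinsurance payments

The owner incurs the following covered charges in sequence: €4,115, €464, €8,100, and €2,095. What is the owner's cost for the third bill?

Bill 1, €4,115: €1,300 finishes the deductible; €2,815 goes to coinsurance; coinsurance €2,815 × 40% = €1,126. Cost to owner: €2,426. OOP to date €2,426.
Bill 2, €464: deductible already satisfied, so owner's share is 40% × €464 = €185.60. Owner pays €185.60; OOP now €2,611.60.
Bill 3, €8,100: deductible met; 40% of €8,100 = €3,240. Adding that to €2,611.60 gives €5,851.60, past the €4,700 cap; owner pays only €4,700 − €2,611.60 = €2,088.40.

€2,088.40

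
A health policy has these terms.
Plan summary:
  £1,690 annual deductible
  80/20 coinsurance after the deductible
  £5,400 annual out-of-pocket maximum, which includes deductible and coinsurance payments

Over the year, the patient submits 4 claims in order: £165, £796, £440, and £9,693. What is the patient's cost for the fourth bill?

£2,169.80

Claim 1 (£165): fully absorbed by the deductible. Patient pays £165; OOP now £165.
Claim 2 (£796): entire amount goes to the deductible. Patient pays £796; OOP now £961.
Claim 3 (£440): entire amount goes to the deductible. Patient pays £440; OOP now £1,401.
Claim 4 (£9,693): £289 finishes the deductible; £9,404 goes to coinsurance; coinsurance £9,404 × 20% = £1,880.80. Cost to patient: £2,169.80. OOP to date £3,570.80.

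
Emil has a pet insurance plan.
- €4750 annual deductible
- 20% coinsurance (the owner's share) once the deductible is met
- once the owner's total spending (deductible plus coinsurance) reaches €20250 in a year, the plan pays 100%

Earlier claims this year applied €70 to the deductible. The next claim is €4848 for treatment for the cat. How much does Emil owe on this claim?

€4713.60

Remaining deductible: €4750 − €70 = €4680.
After the €4680 deductible portion, €4848 − €4680 = €168 is subject to coinsurance.
20% of €168 = €33.60 falls to the owner.
That puts the owner's cost at €4680 + €33.60 = €4713.60 before any cap.
Cumulative spending €70 + €4713.60 = €4783.60 stays under the €20250 maximum.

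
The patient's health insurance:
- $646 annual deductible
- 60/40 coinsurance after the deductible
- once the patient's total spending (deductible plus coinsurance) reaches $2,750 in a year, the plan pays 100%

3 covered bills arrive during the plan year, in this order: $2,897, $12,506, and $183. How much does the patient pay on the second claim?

#1 ($2,897): $646 finishes the deductible; $2,251 goes to coinsurance; 40% of $2,251 = $900.40. Patient owes $1,546.40 (running OOP $1,546.40).
#2 ($12,506): 40% coinsurance on $12,506 = $5,002.40. Adding that to $1,546.40 gives $6,548.80, past the $2,750 cap; patient pays only $2,750 − $1,546.40 = $1,203.60.

$1,203.60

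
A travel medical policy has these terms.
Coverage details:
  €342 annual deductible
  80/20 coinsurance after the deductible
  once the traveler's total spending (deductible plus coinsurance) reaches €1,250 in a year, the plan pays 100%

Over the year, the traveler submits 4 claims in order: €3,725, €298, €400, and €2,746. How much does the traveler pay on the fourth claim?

Claim 1 (€3,725): €342 to deductible, leaving €3,383; 20% of €3,383 = €676.60. Traveler pays €1,018.60; OOP now €1,018.60.
Claim 2 (€298): 20% coinsurance on €298 = €59.60. Cost to traveler: €59.60. OOP to date €1,078.20.
Claim 3 (€400): deductible already satisfied, so traveler's share is 20% × €400 = €80. Traveler owes €80 (running OOP €1,158.20).
Claim 4 (€2,746): deductible already satisfied, so traveler's share is 20% × €2,746 = €549.20. That would push OOP to €1,707.40, over the €1,250 cap, so traveler pays €1,250 − €1,158.20 = €91.80.

€91.80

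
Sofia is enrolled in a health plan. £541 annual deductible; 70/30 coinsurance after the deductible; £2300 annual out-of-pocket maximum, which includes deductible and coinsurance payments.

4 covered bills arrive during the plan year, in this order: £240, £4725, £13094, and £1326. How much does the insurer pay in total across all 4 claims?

#1 (£240): entire amount goes to the deductible. Cost to patient: £240. OOP to date £240. Insurer: £240 − £240 = £0.
#2 (£4725): £301 to deductible, leaving £4424; patient's 30% is £1327.20. Patient owes £1628.20 (running OOP £1868.20). Insurer: £4725 − £1628.20 = £3096.80.
#3 (£13094): deductible met; 30% of £13094 = £3928.20. Adding that to £1868.20 gives £5796.40, past the £2300 cap; patient pays only £2300 − £1868.20 = £431.80. Insurer: £13094 − £431.80 = £12662.20.
#4 (£1326): 30% coinsurance on £1326 = £397.80. OOP would hit £2697.80 > £2300, so the cap limits the patient to £2300 − £2300 = £0. Plan pays £1326 − £0 = £1326.
Insurer total = bills − patient's total = £19385 − £2300 = £17085.

£17085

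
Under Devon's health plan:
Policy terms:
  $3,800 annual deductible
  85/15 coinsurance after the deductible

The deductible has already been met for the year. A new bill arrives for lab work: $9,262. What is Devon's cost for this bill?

$1,389.30

With the deductible met, the entire $9,262 is subject to coinsurance.
Coinsurance: $9,262 × 15% = $1,389.30.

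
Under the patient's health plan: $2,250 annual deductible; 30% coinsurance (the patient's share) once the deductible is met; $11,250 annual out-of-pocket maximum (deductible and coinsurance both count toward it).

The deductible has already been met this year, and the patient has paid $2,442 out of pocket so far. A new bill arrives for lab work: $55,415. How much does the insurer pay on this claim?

$46,607

The deductible is already satisfied, so the full bill goes to coinsurance.
30% of $55,415 = $16,624.50 falls to the patient.
Adding $16,624.50 to the $2,442 already spent would give $19,066.50, which exceeds the $11,250 cap; the patient pays just $11,250 − $2,442 = $8,808.
Insurer pays the balance: $55,415 − $8,808 = $46,607.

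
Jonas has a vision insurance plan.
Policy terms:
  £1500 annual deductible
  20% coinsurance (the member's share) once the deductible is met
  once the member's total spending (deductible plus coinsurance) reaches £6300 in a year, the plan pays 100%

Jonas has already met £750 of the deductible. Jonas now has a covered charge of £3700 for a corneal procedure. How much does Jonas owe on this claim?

£1340

£750 of the £1500 deductible is already met, leaving £750.
After the £750 deductible portion, £3700 − £750 = £2950 is subject to coinsurance.
Coinsurance: £2950 × 20% = £590.
That puts the member's cost at £750 + £590 = £1340 before any cap.
Year-to-date out-of-pocket becomes £750 + £1340 = £2090, still under the £6300 maximum, so no cap applies.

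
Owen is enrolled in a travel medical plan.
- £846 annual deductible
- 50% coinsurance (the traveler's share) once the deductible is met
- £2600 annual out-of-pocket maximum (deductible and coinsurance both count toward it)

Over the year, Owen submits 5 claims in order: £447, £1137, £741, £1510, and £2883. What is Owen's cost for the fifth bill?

£259.50

Bill 1, £447: entire amount goes to the deductible. Traveler pays £447; OOP now £447.
Bill 2, £1137: £399 finishes the deductible; £738 goes to coinsurance; 50% of £738 = £369. Traveler pays £768; OOP now £1215.
Bill 3, £741: deductible already satisfied, so traveler's share is 50% × £741 = £370.50. Cost to traveler: £370.50. OOP to date £1585.50.
Bill 4, £1510: 50% coinsurance on £1510 = £755. Traveler owes £755 (running OOP £2340.50).
Bill 5, £2883: 50% coinsurance on £2883 = £1441.50. That would push OOP to £3782, over the £2600 cap, so traveler pays £2600 − £2340.50 = £259.50.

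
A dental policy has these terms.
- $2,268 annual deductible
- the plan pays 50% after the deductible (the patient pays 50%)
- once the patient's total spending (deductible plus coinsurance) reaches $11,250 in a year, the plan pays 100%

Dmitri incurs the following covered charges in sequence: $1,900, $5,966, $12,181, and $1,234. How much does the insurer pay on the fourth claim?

Claim 1 ($1,900): all of it applies to the deductible. Patient pays $1,900; OOP now $1,900. Plan pays $1,900 − $1,900 = $0.
Claim 2 ($5,966): $368 finishes the deductible; $5,598 goes to coinsurance; coinsurance $5,598 × 50% = $2,799. Patient owes $3,167 (running OOP $5,067). Insurer: $5,966 − $3,167 = $2,799.
Claim 3 ($12,181): deductible already satisfied, so patient's share is 50% × $12,181 = $6,090.50. Cost to patient: $6,090.50. OOP to date $11,157.50. Insurer: $12,181 − $6,090.50 = $6,090.50.
Claim 4 ($1,234): deductible already satisfied, so patient's share is 50% × $1,234 = $617. Adding that to $11,157.50 gives $11,774.50, past the $11,250 cap; patient pays only $11,250 − $11,157.50 = $92.50. Plan pays $1,234 − $92.50 = $1,141.50.

$1,141.50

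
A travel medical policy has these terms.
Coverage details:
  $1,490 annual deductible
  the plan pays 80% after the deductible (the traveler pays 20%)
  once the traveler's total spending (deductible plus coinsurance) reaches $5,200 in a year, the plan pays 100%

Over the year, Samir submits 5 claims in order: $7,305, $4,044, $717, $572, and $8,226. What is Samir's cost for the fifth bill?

$1,480.40

Claim 1 — $7,305: $1,490 finishes the deductible; $5,815 goes to coinsurance; coinsurance $5,815 × 20% = $1,163. Cost to traveler: $2,653. OOP to date $2,653.
Claim 2 — $4,044: 20% coinsurance on $4,044 = $808.80. Traveler pays $808.80; OOP now $3,461.80.
Claim 3 — $717: 20% coinsurance on $717 = $143.40. Traveler pays $143.40; OOP now $3,605.20.
Claim 4 — $572: deductible already satisfied, so traveler's share is 20% × $572 = $114.40. Traveler pays $114.40; OOP now $3,719.60.
Claim 5 — $8,226: deductible met; 20% of $8,226 = $1,645.20. That would push OOP to $5,364.80, over the $5,200 cap, so traveler pays $5,200 − $3,719.60 = $1,480.40.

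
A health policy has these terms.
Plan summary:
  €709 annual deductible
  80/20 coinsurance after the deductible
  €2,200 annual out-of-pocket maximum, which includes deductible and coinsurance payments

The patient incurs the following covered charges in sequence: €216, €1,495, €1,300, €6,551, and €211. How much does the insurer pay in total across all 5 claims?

€7,573

Claim 1 — €216: entire amount goes to the deductible. Patient pays €216; OOP now €216. Plan pays €216 − €216 = €0.
Claim 2 — €1,495: €493 finishes the deductible; €1,002 goes to coinsurance; coinsurance €1,002 × 20% = €200.40. Patient pays €693.40; OOP now €909.40. Insurer: €1,495 − €693.40 = €801.60.
Claim 3 — €1,300: deductible met; 20% of €1,300 = €260. Patient owes €260 (running OOP €1,169.40). Insurer: €1,300 − €260 = €1,040.
Claim 4 — €6,551: deductible met; 20% of €6,551 = €1,310.20. Adding that to €1,169.40 gives €2,479.60, past the €2,200 cap; patient pays only €2,200 − €1,169.40 = €1,030.60. Insurer: €6,551 − €1,030.60 = €5,520.40.
Claim 5 — €211: deductible already satisfied, so patient's share is 20% × €211 = €42.20. That would push OOP to €2,242.20, over the €2,200 cap, so patient pays €2,200 − €2,200 = €0. Insurer: €211 − €0 = €211.
Insurer total: €0 + €801.60 + €1,040 + €5,520.40 + €211 = €7,573.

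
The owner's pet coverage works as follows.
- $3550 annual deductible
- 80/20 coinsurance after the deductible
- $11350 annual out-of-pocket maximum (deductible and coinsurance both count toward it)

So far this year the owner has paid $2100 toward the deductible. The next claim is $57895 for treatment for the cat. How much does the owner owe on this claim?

Deductible still to meet: $3550 − $2100 = $1450.
The remaining $56445 (= $57895 − $1450) moves to coinsurance.
Owner's 20% share of $56445 is $11289.
So the owner owes $1450 + $11289 = $12739 before any cap.
Year-to-date out-of-pocket would reach $2100 + $12739 = $14839, above the $11350 maximum, so the owner pays only $11350 − $2100 = $9250.

$9250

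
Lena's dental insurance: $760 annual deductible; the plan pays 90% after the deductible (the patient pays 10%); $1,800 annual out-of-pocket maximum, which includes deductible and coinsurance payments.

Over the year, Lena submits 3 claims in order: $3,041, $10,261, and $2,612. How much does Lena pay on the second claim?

Bill 1, $3,041: $760 to deductible, leaving $2,281; patient's 10% is $228.10. Patient pays $988.10; OOP now $988.10.
Bill 2, $10,261: 10% coinsurance on $10,261 = $1,026.10. OOP would hit $2,014.20 > $1,800, so the cap limits the patient to $1,800 − $988.10 = $811.90.

$811.90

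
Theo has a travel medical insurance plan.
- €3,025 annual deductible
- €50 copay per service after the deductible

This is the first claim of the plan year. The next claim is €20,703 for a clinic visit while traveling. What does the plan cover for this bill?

€17,628

Deductible not yet touched, so the first €3,025 of the bill goes to the deductible.
That leaves €20,703 − €3,025 = €17,678 for the copay.
Copay on this service: €50.
Traveler responsibility: €3,025 + €50 = €3,075.
The plan picks up €20,703 − €3,075 = €17,628.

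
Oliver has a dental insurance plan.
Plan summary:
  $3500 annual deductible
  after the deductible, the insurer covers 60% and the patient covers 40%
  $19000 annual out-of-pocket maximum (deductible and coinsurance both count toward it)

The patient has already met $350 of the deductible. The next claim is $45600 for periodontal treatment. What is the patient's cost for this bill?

$18650

Deductible still to meet: $3500 − $350 = $3150.
After the $3150 deductible portion, $45600 − $3150 = $42450 is subject to coinsurance.
40% of $42450 = $16980 falls to the patient.
Patient responsibility before any cap: $3150 + $16980 = $20130.
Adding $20130 to the $350 already spent would give $20480, which exceeds the $19000 cap; the patient pays just $19000 − $350 = $18650.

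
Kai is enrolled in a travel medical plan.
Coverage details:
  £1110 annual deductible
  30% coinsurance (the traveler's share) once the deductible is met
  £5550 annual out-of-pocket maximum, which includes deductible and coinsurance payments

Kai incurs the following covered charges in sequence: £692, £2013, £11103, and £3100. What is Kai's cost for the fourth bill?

£630.60

Claim 1 (£692): entire amount goes to the deductible. Traveler pays £692; OOP now £692.
Claim 2 (£2013): £418 to deductible, leaving £1595; 30% of £1595 = £478.50. Traveler owes £896.50 (running OOP £1588.50).
Claim 3 (£11103): deductible already satisfied, so traveler's share is 30% × £11103 = £3330.90. Traveler pays £3330.90; OOP now £4919.40.
Claim 4 (£3100): 30% coinsurance on £3100 = £930. OOP would hit £5849.40 > £5550, so the cap limits the traveler to £5550 − £4919.40 = £630.60.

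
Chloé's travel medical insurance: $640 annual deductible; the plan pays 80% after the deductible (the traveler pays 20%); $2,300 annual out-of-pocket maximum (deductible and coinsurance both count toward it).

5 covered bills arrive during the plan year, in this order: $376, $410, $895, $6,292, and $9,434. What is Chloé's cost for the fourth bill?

#1 ($376): fully absorbed by the deductible. Cost to traveler: $376. OOP to date $376.
#2 ($410): $264 to deductible, leaving $146; traveler's 20% is $29.20. Cost to traveler: $293.20. OOP to date $669.20.
#3 ($895): deductible already satisfied, so traveler's share is 20% × $895 = $179. Traveler pays $179; OOP now $848.20.
#4 ($6,292): deductible met; 20% of $6,292 = $1,258.40. Traveler pays $1,258.40; OOP now $2,106.60.

$1,258.40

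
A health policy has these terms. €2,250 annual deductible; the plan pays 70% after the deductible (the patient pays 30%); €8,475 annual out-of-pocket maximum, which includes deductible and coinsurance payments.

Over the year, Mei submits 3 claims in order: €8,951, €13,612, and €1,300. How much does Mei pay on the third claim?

Bill 1, €8,951: deductible takes €2,250, €6,701 remains; coinsurance €6,701 × 30% = €2,010.30. Cost to patient: €4,260.30. OOP to date €4,260.30.
Bill 2, €13,612: deductible met; 30% of €13,612 = €4,083.60. Patient owes €4,083.60 (running OOP €8,343.90).
Bill 3, €1,300: 30% coinsurance on €1,300 = €390. OOP would hit €8,733.90 > €8,475, so the cap limits the patient to €8,475 − €8,343.90 = €131.10.

€131.10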